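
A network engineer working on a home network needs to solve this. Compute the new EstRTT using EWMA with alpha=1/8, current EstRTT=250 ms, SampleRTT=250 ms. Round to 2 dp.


Given: EstRTT = 250 ms, SampleRTT = 250 ms, alpha = 1/8
New EstRTT = (1 - alpha) * EstRTT + alpha * SampleRTT
(7/8) * 250 = 218.75
(1/8) * 250 = 31.25
New EstRTT = 218.75 + 31.25 = 250 ms -> 250.00 ms (2 dp)

250.00


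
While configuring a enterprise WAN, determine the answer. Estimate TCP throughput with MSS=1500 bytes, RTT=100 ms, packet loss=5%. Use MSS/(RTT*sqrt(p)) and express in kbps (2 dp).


Given: MSS = 1500 bytes, RTT = 100 ms, loss = 5%
RTT in seconds = 100 / 1000 = 0.1
Loss rate = 5% = 0.05
sqrt(loss) = sqrt(0.05) = 0.223606797750
Throughput (bytes/s) = 1500 / (0.1 * 0.223606797750) = 67082.0393
Throughput (kbps) = 67082.0393 * 8 / 1000 = 536.656315 -> 536.66 kbps (2 dp)

536.66


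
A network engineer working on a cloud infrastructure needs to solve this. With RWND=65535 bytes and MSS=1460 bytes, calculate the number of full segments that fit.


Given: RWND = 65535 bytes, MSS = 1460 bytes
Full segments = floor(RWND / MSS)
Full segments = floor(65535 / 1460)
Full segments = floor(44.887) = 44

44


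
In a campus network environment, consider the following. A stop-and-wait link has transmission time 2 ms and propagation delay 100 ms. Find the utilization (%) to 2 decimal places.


Given: Ttrans = 2 ms, Tprop = 100 ms
RTT = 2 * Tprop = 2 * 100 = 200 ms
U = Ttrans / (Ttrans + RTT)
U = 2 / (2 + 200)
U = 2 / 202 = 0.009901
U% = 0.99%

0.99


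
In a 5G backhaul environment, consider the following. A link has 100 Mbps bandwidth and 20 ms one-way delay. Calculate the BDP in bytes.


Given: bandwidth = 100 Mbps, delay = 20 ms
BDP in bits = 100 * 10^6 * 20 / 1000
BDP in bits = 2000000
BDP in bytes = 2000000 / 8 = 250000

250000


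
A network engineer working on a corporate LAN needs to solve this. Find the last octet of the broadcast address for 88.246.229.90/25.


Given: IP = 88.246.229.90, prefix = /25
Host bits = 32 - 25 = 7
Network last octet = 90 AND mask = 0
Host part size = 2^7 - 1 = 127
Broadcast last octet = 0 OR 127 = 127

127


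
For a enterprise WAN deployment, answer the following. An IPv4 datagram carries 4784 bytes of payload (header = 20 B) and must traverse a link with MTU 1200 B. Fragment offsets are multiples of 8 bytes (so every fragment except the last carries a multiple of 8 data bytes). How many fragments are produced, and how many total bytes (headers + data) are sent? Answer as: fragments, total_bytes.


Max data per non-final fragment = floor((MTU - header)/8)*8 = floor((1200 - 20)/8)*8 = floor(1180/8)*8 = 1176 B
Final fragment needs no 8-byte alignment: it can carry up to MTU - header = 1180 B
Non-final fragments needed = ceil((payload - 1180) / 1176) = ceil(3604/1176) = ceil(3.0646) = 4
Number of fragments = 4 + 1 = 5
Fragment sizes (data): 4 * 1176 B + 80 B (last, 80 <= 1180 OK)
Total bytes sent = payload + n_frags * header = 4784 + 5*20 = 4784 + 100 = 4884 B

5, 4884


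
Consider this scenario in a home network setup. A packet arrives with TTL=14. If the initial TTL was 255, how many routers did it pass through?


Given: initial TTL = 255, received TTL = 14
Hops = initial TTL - received TTL
Hops = 255 - 14 = 241

241


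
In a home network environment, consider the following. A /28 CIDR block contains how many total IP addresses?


Given: CIDR prefix /28
Host bits = 32 - 28 = 4
Total addresses = 2^4 = 16

16


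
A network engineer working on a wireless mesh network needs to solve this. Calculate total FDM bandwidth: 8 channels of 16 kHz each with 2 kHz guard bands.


Given: 8 channels, 16 kHz each, guard = 2 kHz
Channel bandwidth = 8 * 16 = 128 kHz
Guard bands = 7 gaps * 2 kHz = 14 kHz
Total = 128 + 14 = 142 kHz

142


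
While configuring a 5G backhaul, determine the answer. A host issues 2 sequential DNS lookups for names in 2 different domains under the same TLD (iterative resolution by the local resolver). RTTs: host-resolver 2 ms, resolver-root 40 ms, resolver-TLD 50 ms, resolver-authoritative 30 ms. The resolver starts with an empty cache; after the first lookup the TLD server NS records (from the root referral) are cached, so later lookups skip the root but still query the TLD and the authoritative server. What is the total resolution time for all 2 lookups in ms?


Lookup 1 (cold cache): local + root + TLD + auth = 2 + 40 + 50 + 30 = 122 ms
Lookups 2..2 (TLD NS cached -> skip root; new domain -> still ask TLD and auth): local + TLD + auth = 2 + 50 + 30 = 82 ms each
Remaining 1 lookups: 1 * 82 = 82 ms
Total = 122 + 82 = 204 ms

204


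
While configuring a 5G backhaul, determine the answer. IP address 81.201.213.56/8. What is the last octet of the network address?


Given: IP = 81.201.213.56, prefix = /8
Subnet mask = 255.0.0.0
Last octet of IP: 56
Last octet of mask: 0
Network last octet = 56 AND 0 = 0

0


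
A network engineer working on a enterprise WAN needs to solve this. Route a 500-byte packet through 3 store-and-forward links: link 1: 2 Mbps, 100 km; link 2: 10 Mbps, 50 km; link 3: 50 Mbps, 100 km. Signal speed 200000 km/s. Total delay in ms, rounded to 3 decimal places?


Packet = 500 bytes = 4000 bits. Store-and-forward: sum (t_trans + t_prop) per link.
Link 1: t_trans = 4000/(2*10^6) s = 2.0000 ms; t_prop = 100/200000 s = 0.5000 ms; subtotal = 2.5000 ms
Link 2: t_trans = 4000/(10*10^6) s = 0.4000 ms; t_prop = 50/200000 s = 0.2500 ms; subtotal = 0.6500 ms
Link 3: t_trans = 4000/(50*10^6) s = 0.0800 ms; t_prop = 100/200000 s = 0.5000 ms; subtotal = 0.5800 ms
End-to-end = 2.5000 + 0.6500 + 0.5800 = 3.7300 ms -> 3.730 ms (3 dp)

3.730


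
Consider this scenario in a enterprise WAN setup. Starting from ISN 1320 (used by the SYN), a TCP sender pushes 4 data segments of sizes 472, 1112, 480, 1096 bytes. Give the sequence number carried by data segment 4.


The SYN occupies sequence number ISN = 1320, so the first data byte is ISN + 1 = 1321.
SEQ of data segment i = (ISN + 1) + sum of payload sizes of segments 1..i-1.
Segment 1: SEQ = 1321, payload = 472 bytes
Segment 2: SEQ = 1793, payload = 1112 bytes
Segment 3: SEQ = 2905, payload = 480 bytes
Segment 4: SEQ = 3385, payload = 1096 bytes
SEQ of segment 4 = 1321 + 472 + 1112 + 480 = 3385

3385


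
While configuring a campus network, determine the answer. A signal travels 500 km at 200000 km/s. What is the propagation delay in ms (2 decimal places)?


Given: distance = 500 km, speed = 200000 km/s
Delay = distance / speed = 500 / 200000 seconds
Delay in ms = 500 * 1000 / 200000
Delay = 2.5000 ms
Rounded to 2 dp = 2.50 ms

2.50


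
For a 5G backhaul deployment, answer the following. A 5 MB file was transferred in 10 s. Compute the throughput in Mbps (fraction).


Given: file = 5 MB, time = 10 s
File in Mb = 5 * 8 = 40 Mb
Throughput = 40 / 10 Mbps
Throughput = 4 Mbps

4


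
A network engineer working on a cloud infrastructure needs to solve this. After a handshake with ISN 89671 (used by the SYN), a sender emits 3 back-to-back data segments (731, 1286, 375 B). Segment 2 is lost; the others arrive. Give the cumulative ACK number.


SYN uses sequence number 89671; first data byte = ISN + 1 = 89672.
Segment 1: SEQ = 89672, len = 731 B, covers [89672, 90402]
Segment 2: SEQ = 90403, len = 1286 B, covers [90403, 91688] [LOST]
Segment 3: SEQ = 91689, len = 375 B, covers [91689, 92063]
In-order data received: bytes [89672, 90402] (segments 1..1).
Segment 2 missing -> gap begins at byte 90403; later segments buffered out of order.
Cumulative ACK = next expected in-order byte = 89672 + 731 = 90403

90403


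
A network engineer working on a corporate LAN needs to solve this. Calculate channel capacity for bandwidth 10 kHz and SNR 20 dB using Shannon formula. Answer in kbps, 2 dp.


Given: B = 10 kHz, SNR = 20 dB
SNR linear = 10^(20/10) = 100
1 + SNR = 101
log2(101) = 6.6582114828
C = 10 * 1000 * 6.6582114828 = 66582.1148 bps
C = 66.582115 kbps -> 66.58 kbps (2 dp)

66.58


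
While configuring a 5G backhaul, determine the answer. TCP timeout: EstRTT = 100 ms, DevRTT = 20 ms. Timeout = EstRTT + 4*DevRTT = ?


Given: EstRTT = 100 ms, DevRTT = 20 ms
Timeout = EstRTT + 4 * DevRTT
4 * DevRTT = 4 * 20 = 80
Timeout = 100 + 80 = 180 ms

180


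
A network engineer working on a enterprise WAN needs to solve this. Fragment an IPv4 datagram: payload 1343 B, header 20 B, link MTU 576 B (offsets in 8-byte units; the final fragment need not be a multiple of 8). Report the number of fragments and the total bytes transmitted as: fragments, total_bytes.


Max data per non-final fragment = floor((MTU - header)/8)*8 = floor((576 - 20)/8)*8 = floor(556/8)*8 = 552 B
Final fragment needs no 8-byte alignment: it can carry up to MTU - header = 556 B
Non-final fragments needed = ceil((payload - 556) / 552) = ceil(787/552) = ceil(1.4257) = 2
Number of fragments = 2 + 1 = 3
Fragment sizes (data): 2 * 552 B + 239 B (last, 239 <= 556 OK)
Total bytes sent = payload + n_frags * header = 1343 + 3*20 = 1343 + 60 = 1403 B

3, 1403


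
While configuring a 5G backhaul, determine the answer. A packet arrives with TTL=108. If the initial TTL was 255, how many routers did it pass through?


Given: initial TTL = 255, received TTL = 108
Hops = initial TTL - received TTL
Hops = 255 - 108 = 147

147


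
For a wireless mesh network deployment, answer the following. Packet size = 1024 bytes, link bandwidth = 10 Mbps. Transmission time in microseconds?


Given: packet = 1024 bytes, bandwidth = 10 Mbps
Packet in bits = 1024 * 8 = 8192 bits
Bandwidth = 10 * 10^6 = 10000000 bps
Time = 8192 / 10000000 seconds
Time in us = 8192 * 10^6 / 10000000 = 819.2

819.2


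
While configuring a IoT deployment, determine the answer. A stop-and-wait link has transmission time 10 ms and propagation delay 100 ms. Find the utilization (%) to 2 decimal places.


Given: Ttrans = 10 ms, Tprop = 100 ms
RTT = 2 * Tprop = 2 * 100 = 200 ms
U = Ttrans / (Ttrans + RTT)
U = 10 / (10 + 200)
U = 10 / 210 = 0.047619
U% = 4.76%

4.76


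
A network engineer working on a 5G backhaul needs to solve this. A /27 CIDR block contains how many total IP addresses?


Given: CIDR prefix /27
Host bits = 32 - 27 = 5
Total addresses = 2^5 = 32

32


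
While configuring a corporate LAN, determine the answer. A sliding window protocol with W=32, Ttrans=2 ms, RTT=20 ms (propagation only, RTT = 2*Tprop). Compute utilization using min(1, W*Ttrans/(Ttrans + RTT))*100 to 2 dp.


Given: W = 32, Ttrans = 2 ms, RTT = 20 ms (= 2 * Tprop, Tprop = 10 ms)
Cycle time = Ttrans + RTT = 2 + 20 = 22 ms (first packet sent until its ACK returns)
W * Ttrans = 32 * 2 = 64 ms of sending per cycle
W * Ttrans / (Ttrans + RTT) = 64 / 22 = 2.909091
U = min(1, 2.909091) = 1.000000
U% = 100.00%

100.00


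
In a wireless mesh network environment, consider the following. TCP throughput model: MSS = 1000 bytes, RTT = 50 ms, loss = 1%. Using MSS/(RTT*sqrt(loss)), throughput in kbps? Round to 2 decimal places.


Given: MSS = 1000 bytes, RTT = 50 ms, loss = 1%
RTT in seconds = 50 / 1000 = 0.05
Loss rate = 1% = 0.01
sqrt(loss) = sqrt(0.01) = 0.1
Throughput (bytes/s) = 1000 / (0.05 * 0.1) = 200000.0000
Throughput (kbps) = 200000.0000 * 8 / 1000 = 1600.000000 -> 1600.00 kbps (2 dp)

1600.00


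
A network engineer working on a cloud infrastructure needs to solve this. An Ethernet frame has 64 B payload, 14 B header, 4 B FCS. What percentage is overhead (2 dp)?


Given: payload = 64 B, header = 14 B, trailer = 4 B
Overhead bytes = header + trailer = 14 + 4 = 18
Total frame = payload + overhead = 64 + 18 = 82
Overhead % = 18 / 82 * 100 = 21.9512% -> 21.95% (2 dp)

21.95


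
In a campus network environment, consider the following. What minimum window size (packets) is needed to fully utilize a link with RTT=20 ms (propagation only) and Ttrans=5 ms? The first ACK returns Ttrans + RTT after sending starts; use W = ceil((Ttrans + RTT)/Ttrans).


Given: Ttrans = 5 ms, RTT = 20 ms (= 2 * Tprop, Tprop = 10 ms)
Time until first ACK returns = Ttrans + RTT = 5 + 20 = 25 ms
Need W * Ttrans >= Ttrans + RTT  ->  W >= (Ttrans + RTT) / Ttrans
(Ttrans + RTT) / Ttrans = 25 / 5 = 5
W_min = ceil(5) = 5

5


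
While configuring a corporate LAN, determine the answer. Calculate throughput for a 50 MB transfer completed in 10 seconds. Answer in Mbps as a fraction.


Given: file = 50 MB, time = 10 s
File in Mb = 50 * 8 = 400 Mb
Throughput = 400 / 10 Mbps
Throughput = 40 Mbps

40


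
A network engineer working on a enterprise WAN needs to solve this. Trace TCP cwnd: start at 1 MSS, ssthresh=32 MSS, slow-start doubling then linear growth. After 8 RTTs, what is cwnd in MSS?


RTT 0: cwnd = 1 MSS (initial)
RTT 1: cwnd = 2 MSS (slow start, doubled)
RTT 2: cwnd = 4 MSS (slow start, doubled)
RTT 3: cwnd = 8 MSS (slow start, doubled)
RTT 4: cwnd = 16 MSS (slow start, doubled)
RTT 5: cwnd = 32 MSS (slow start, doubled)
RTT 6: cwnd = 33 MSS (congestion avoidance, +1)
RTT 7: cwnd = 34 MSS (congestion avoidance, +1)
RTT 8: cwnd = 35 MSS (congestion avoidance, +1)

35


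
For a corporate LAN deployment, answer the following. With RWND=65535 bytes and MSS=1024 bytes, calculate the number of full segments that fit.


Given: RWND = 65535 bytes, MSS = 1024 bytes
Full segments = floor(RWND / MSS)
Full segments = floor(65535 / 1024)
Full segments = floor(63.999) = 63

63


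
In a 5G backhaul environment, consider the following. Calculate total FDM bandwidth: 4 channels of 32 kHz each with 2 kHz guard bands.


Given: 4 channels, 32 kHz each, guard = 2 kHz
Channel bandwidth = 4 * 32 = 128 kHz
Guard bands = 3 gaps * 2 kHz = 6 kHz
Total = 128 + 6 = 134 kHz

134


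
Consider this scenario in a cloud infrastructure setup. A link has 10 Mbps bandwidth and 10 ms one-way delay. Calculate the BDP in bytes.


Given: bandwidth = 10 Mbps, delay = 10 ms
BDP in bits = 10 * 10^6 * 10 / 1000
BDP in bits = 100000
BDP in bytes = 100000 / 8 = 12500

12500


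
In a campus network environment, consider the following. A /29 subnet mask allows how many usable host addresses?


Given: subnet mask /29
Host bits = 32 - 29 = 3
Total addresses = 2^3 = 8
Usable hosts = 8 - 2 (network + broadcast) = 6

6


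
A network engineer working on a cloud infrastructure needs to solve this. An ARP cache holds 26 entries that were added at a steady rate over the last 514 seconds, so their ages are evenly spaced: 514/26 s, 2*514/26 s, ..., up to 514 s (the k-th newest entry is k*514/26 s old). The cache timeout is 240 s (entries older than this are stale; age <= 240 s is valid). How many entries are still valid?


Ages are k * 514/26 s for k = 1..26 (spacing = 19.7692 s).
Entry k is valid iff k * 514/26 <= 240 iff k <= 26 * 240 / 514 = 12.1401
n_valid = floor(12.1401) = 12
(n_stale = 26 - 12 = 14)

12


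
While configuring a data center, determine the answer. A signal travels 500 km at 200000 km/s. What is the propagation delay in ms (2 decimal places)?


Given: distance = 500 km, speed = 200000 km/s
Delay = distance / speed = 500 / 200000 seconds
Delay in ms = 500 * 1000 / 200000
Delay = 2.5000 ms
Rounded to 2 dp = 2.50 ms

2.50


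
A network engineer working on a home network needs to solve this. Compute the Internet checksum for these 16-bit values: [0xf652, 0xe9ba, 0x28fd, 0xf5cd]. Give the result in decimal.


Given words: [0xf652, 0xe9ba, 0x28fd, 0xf5cd]
Step 1: Sum all words
Raw sum = 63058 + 59834 + 10493 + 62925 = 196310
Step 2: Fold carry: (65238 + 2) = 65240
One's complement = ~65240 & 0xFFFF = 295

295


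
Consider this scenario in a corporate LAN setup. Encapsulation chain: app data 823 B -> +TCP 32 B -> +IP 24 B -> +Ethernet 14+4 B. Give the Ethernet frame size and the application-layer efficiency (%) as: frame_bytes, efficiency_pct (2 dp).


TCP segment = 823 + 32 = 855 B
IP packet = 855 + 24 = 879 B
Ethernet frame = 879 + 14 + 4 = 897 B
Efficiency = app / frame = 823 / 897 = 0.917503 = 91.7503% -> 91.75% (2 dp)

897, 91.75


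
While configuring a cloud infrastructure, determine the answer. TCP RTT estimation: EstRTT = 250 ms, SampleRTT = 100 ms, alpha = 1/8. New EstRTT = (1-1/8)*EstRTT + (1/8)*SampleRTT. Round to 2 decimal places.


Given: EstRTT = 250 ms, SampleRTT = 100 ms, alpha = 1/8
New EstRTT = (1 - alpha) * EstRTT + alpha * SampleRTT
(7/8) * 250 = 218.75
(1/8) * 100 = 12.5
New EstRTT = 218.75 + 12.5 = 231.25 ms -> 231.25 ms (2 dp)

231.25


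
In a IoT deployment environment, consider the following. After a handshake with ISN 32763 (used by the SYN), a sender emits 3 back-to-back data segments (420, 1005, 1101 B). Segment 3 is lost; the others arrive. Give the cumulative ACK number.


SYN uses sequence number 32763; first data byte = ISN + 1 = 32764.
Segment 1: SEQ = 32764, len = 420 B, covers [32764, 33183]
Segment 2: SEQ = 33184, len = 1005 B, covers [33184, 34188]
Segment 3: SEQ = 34189, len = 1101 B, covers [34189, 35289] [LOST]
In-order data received: bytes [32764, 34188] (segments 1..2).
Segment 3 missing -> gap begins at byte 34189.
Cumulative ACK = next expected in-order byte = 32764 + 420 + 1005 = 34189

34189


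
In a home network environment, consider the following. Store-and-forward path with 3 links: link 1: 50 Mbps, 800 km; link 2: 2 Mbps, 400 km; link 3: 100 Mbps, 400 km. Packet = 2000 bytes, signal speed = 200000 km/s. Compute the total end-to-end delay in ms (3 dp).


Packet = 2000 bytes = 16000 bits. Store-and-forward: sum (t_trans + t_prop) per link.
Link 1: t_trans = 16000/(50*10^6) s = 0.3200 ms; t_prop = 800/200000 s = 4.0000 ms; subtotal = 4.3200 ms
Link 2: t_trans = 16000/(2*10^6) s = 8.0000 ms; t_prop = 400/200000 s = 2.0000 ms; subtotal = 10.0000 ms
Link 3: t_trans = 16000/(100*10^6) s = 0.1600 ms; t_prop = 400/200000 s = 2.0000 ms; subtotal = 2.1600 ms
End-to-end = 4.3200 + 10.0000 + 2.1600 = 16.4800 ms -> 16.480 ms (3 dp)

16.480


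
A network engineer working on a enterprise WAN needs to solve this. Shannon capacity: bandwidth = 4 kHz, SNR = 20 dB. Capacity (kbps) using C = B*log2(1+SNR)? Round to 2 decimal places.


Given: B = 4 kHz, SNR = 20 dB
SNR linear = 10^(20/10) = 100
1 + SNR = 101
log2(101) = 6.6582114828
C = 4 * 1000 * 6.6582114828 = 26632.8459 bps
C = 26.632846 kbps -> 26.63 kbps (2 dp)

26.63


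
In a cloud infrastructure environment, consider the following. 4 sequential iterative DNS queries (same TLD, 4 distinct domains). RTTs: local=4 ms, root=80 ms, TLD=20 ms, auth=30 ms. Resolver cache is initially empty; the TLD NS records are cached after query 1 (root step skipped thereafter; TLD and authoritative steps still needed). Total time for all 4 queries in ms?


Lookup 1 (cold cache): local + root + TLD + auth = 4 + 80 + 20 + 30 = 134 ms
Lookups 2..4 (TLD NS cached -> skip root; new domain -> still ask TLD and auth): local + TLD + auth = 4 + 20 + 30 = 54 ms each
Remaining 3 lookups: 3 * 54 = 162 ms
Total = 134 + 162 = 296 ms

296


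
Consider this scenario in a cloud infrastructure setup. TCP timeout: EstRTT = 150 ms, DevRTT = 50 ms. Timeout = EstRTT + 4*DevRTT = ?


Given: EstRTT = 150 ms, DevRTT = 50 ms
Timeout = EstRTT + 4 * DevRTT
4 * DevRTT = 4 * 50 = 200
Timeout = 150 + 200 = 350 ms

350


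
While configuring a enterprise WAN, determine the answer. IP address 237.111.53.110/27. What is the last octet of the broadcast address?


Given: IP = 237.111.53.110, prefix = /27
Host bits = 32 - 27 = 5
Network last octet = 110 AND mask = 96
Host part size = 2^5 - 1 = 31
Broadcast last octet = 96 OR 31 = 127

127


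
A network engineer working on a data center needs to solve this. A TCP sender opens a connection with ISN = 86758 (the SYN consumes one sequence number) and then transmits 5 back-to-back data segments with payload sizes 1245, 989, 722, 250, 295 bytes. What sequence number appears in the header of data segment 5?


The SYN occupies sequence number ISN = 86758, so the first data byte is ISN + 1 = 86759.
SEQ of data segment i = (ISN + 1) + sum of payload sizes of segments 1..i-1.
Segment 1: SEQ = 86759, payload = 1245 bytes
Segment 2: SEQ = 88004, payload = 989 bytes
Segment 3: SEQ = 88993, payload = 722 bytes
Segment 4: SEQ = 89715, payload = 250 bytes
Segment 5: SEQ = 89965, payload = 295 bytes
SEQ of segment 5 = 86759 + 1245 + 989 + 722 + 250 = 89965

89965


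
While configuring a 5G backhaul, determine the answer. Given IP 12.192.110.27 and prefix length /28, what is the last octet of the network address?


Given: IP = 12.192.110.27, prefix = /28
Subnet mask = 255.255.255.240
Last octet of IP: 27
Last octet of mask: 240
Network last octet = 27 AND 240 = 16

16


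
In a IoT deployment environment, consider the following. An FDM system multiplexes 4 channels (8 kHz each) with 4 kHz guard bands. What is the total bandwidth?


Given: 4 channels, 8 kHz each, guard = 4 kHz
Channel bandwidth = 4 * 8 = 32 kHz
Guard bands = 3 gaps * 4 kHz = 12 kHz
Total = 32 + 12 = 44 kHz

44


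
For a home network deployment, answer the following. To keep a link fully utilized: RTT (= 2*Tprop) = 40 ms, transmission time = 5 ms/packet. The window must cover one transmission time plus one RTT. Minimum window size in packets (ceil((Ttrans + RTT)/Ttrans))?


Given: Ttrans = 5 ms, RTT = 40 ms (= 2 * Tprop, Tprop = 20 ms)
Time until first ACK returns = Ttrans + RTT = 5 + 40 = 45 ms
Need W * Ttrans >= Ttrans + RTT  ->  W >= (Ttrans + RTT) / Ttrans
(Ttrans + RTT) / Ttrans = 45 / 5 = 9
W_min = ceil(9) = 9

9


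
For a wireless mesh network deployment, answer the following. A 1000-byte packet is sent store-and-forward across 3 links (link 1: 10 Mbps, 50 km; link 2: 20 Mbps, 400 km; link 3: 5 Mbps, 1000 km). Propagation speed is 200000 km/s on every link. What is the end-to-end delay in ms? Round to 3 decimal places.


Packet = 1000 bytes = 8000 bits. Store-and-forward: sum (t_trans + t_prop) per link.
Link 1: t_trans = 8000/(10*10^6) s = 0.8000 ms; t_prop = 50/200000 s = 0.2500 ms; subtotal = 1.0500 ms
Link 2: t_trans = 8000/(20*10^6) s = 0.4000 ms; t_prop = 400/200000 s = 2.0000 ms; subtotal = 2.4000 ms
Link 3: t_trans = 8000/(5*10^6) s = 1.6000 ms; t_prop = 1000/200000 s = 5.0000 ms; subtotal = 6.6000 ms
End-to-end = 1.0500 + 2.4000 + 6.6000 = 10.0500 ms -> 10.050 ms (3 dp)

10.050


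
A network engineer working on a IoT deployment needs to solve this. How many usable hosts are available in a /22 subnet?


Given: subnet mask /22
Host bits = 32 - 22 = 10
Total addresses = 2^10 = 1024
Usable hosts = 1024 - 2 (network + broadcast) = 1022

1022


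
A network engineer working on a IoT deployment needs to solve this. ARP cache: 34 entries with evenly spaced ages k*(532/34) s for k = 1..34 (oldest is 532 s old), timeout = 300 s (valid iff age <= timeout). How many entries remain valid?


Ages are k * 532/34 s for k = 1..34 (spacing = 15.6471 s).
Entry k is valid iff k * 532/34 <= 300 iff k <= 34 * 300 / 532 = 19.1729
n_valid = floor(19.1729) = 19
(n_stale = 34 - 19 = 15)

19


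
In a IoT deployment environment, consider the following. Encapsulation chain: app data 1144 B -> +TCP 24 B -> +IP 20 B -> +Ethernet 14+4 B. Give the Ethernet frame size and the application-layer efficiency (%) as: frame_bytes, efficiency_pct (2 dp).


TCP segment = 1144 + 24 = 1168 B
IP packet = 1168 + 20 = 1188 B
Ethernet frame = 1188 + 14 + 4 = 1206 B
Efficiency = app / frame = 1144 / 1206 = 0.948590 = 94.8590% -> 94.86% (2 dp)

1206, 94.86


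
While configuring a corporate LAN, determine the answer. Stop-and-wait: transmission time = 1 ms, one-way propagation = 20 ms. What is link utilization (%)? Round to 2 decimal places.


Given: Ttrans = 1 ms, Tprop = 20 ms
RTT = 2 * Tprop = 2 * 20 = 40 ms
U = Ttrans / (Ttrans + RTT)
U = 1 / (1 + 40)
U = 1 / 41 = 0.02439
U% = 2.44%

2.44


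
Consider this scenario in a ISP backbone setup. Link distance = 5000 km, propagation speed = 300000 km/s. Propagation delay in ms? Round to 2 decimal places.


Given: distance = 5000 km, speed = 300000 km/s
Delay = distance / speed = 5000 / 300000 seconds
Delay in ms = 5000 * 1000 / 300000
Delay = 16.6667 ms
Rounded to 2 dp = 16.67 ms

16.67


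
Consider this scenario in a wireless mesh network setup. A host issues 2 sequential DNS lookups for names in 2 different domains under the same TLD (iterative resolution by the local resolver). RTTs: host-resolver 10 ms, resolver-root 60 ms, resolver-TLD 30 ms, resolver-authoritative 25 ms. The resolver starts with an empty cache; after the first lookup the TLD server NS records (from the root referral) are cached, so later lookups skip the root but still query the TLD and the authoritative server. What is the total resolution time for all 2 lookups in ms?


Lookup 1 (cold cache): local + root + TLD + auth = 10 + 60 + 30 + 25 = 125 ms
Lookups 2..2 (TLD NS cached -> skip root; new domain -> still ask TLD and auth): local + TLD + auth = 10 + 30 + 25 = 65 ms each
Remaining 1 lookups: 1 * 65 = 65 ms
Total = 125 + 65 = 190 ms

190


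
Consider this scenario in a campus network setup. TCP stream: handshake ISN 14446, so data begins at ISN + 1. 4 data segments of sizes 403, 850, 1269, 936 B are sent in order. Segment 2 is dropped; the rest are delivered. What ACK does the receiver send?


SYN uses sequence number 14446; first data byte = ISN + 1 = 14447.
Segment 1: SEQ = 14447, len = 403 B, covers [14447, 14849]
Segment 2: SEQ = 14850, len = 850 B, covers [14850, 15699] [LOST]
Segment 3: SEQ = 15700, len = 1269 B, covers [15700, 16968]
Segment 4: SEQ = 16969, len = 936 B, covers [16969, 17904]
In-order data received: bytes [14447, 14849] (segments 1..1).
Segment 2 missing -> gap begins at byte 14850; later segments buffered out of order.
Cumulative ACK = next expected in-order byte = 14447 + 403 = 14850

14850


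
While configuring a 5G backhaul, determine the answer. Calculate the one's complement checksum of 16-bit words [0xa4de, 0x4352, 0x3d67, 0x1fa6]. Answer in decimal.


Given words: [0xa4de, 0x4352, 0x3d67, 0x1fa6]
Step 1: Sum all words
Raw sum = 42206 + 17234 + 15719 + 8102 = 83261
Step 2: Fold carry: (17725 + 1) = 17726
One's complement = ~17726 & 0xFFFF = 47809

47809


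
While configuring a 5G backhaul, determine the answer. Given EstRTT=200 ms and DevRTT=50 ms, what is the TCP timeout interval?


Given: EstRTT = 200 ms, DevRTT = 50 ms
Timeout = EstRTT + 4 * DevRTT
4 * DevRTT = 4 * 50 = 200
Timeout = 200 + 200 = 400 ms

400


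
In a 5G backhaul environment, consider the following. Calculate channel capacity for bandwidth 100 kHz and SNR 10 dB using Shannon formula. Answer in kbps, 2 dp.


Given: B = 100 kHz, SNR = 10 dB
SNR linear = 10^(10/10) = 10
1 + SNR = 11
log2(11) = 3.4594316186
C = 100 * 1000 * 3.4594316186 = 345943.1619 bps
C = 345.943162 kbps -> 345.94 kbps (2 dp)

345.94


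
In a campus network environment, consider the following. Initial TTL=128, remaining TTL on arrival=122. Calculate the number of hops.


Given: initial TTL = 128, received TTL = 122
Hops = initial TTL - received TTL
Hops = 128 - 122 = 6

6


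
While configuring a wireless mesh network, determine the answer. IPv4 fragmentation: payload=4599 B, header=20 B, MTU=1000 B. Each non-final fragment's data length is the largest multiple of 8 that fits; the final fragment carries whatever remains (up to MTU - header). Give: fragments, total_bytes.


Max data per non-final fragment = floor((MTU - header)/8)*8 = floor((1000 - 20)/8)*8 = floor(980/8)*8 = 976 B
Final fragment needs no 8-byte alignment: it can carry up to MTU - header = 980 B
Non-final fragments needed = ceil((payload - 980) / 976) = ceil(3619/976) = ceil(3.7080) = 4
Number of fragments = 4 + 1 = 5
Fragment sizes (data): 4 * 976 B + 695 B (last, 695 <= 980 OK)
Total bytes sent = payload + n_frags * header = 4599 + 5*20 = 4599 + 100 = 4699 B

5, 4699


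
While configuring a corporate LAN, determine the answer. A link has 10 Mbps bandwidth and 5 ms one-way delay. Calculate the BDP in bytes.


Given: bandwidth = 10 Mbps, delay = 5 ms
BDP in bits = 10 * 10^6 * 5 / 1000
BDP in bits = 50000
BDP in bytes = 50000 / 8 = 6250

6250


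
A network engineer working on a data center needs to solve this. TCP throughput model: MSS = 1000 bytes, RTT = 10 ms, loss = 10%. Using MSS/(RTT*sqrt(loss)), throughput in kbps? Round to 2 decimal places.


Given: MSS = 1000 bytes, RTT = 10 ms, loss = 10%
RTT in seconds = 10 / 1000 = 0.01
Loss rate = 10% = 0.1
sqrt(loss) = sqrt(0.1) = 0.316227766017
Throughput (bytes/s) = 1000 / (0.01 * 0.316227766017) = 316227.7660
Throughput (kbps) = 316227.7660 * 8 / 1000 = 2529.822128 -> 2529.82 kbps (2 dp)

2529.82


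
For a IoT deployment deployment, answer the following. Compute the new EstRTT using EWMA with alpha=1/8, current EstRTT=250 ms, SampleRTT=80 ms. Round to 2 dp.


Given: EstRTT = 250 ms, SampleRTT = 80 ms, alpha = 1/8
New EstRTT = (1 - alpha) * EstRTT + alpha * SampleRTT
(7/8) * 250 = 218.75
(1/8) * 80 = 10
New EstRTT = 218.75 + 10 = 228.75 ms -> 228.75 ms (2 dp)

228.75


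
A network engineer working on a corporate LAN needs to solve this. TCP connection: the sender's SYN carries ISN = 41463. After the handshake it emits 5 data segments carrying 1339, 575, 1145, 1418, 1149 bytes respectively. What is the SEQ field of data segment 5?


The SYN occupies sequence number ISN = 41463, so the first data byte is ISN + 1 = 41464.
SEQ of data segment i = (ISN + 1) + sum of payload sizes of segments 1..i-1.
Segment 1: SEQ = 41464, payload = 1339 bytes
Segment 2: SEQ = 42803, payload = 575 bytes
Segment 3: SEQ = 43378, payload = 1145 bytes
Segment 4: SEQ = 44523, payload = 1418 bytes
Segment 5: SEQ = 45941, payload = 1149 bytes
SEQ of segment 5 = 41464 + 1339 + 575 + 1145 + 1418 = 45941

45941


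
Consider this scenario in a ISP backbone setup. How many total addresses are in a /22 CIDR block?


Given: CIDR prefix /22
Host bits = 32 - 22 = 10
Total addresses = 2^10 = 1024

1024


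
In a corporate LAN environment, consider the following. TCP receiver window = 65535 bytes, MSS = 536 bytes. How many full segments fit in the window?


Given: RWND = 65535 bytes, MSS = 536 bytes
Full segments = floor(RWND / MSS)
Full segments = floor(65535 / 536)
Full segments = floor(122.2668) = 122

122


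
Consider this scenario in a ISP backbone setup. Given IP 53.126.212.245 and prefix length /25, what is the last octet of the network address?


Given: IP = 53.126.212.245, prefix = /25
Subnet mask = 255.255.255.128
Last octet of IP: 245
Last octet of mask: 128
Network last octet = 245 AND 128 = 128

128


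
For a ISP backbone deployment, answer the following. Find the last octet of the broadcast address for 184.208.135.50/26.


Given: IP = 184.208.135.50, prefix = /26
Host bits = 32 - 26 = 6
Network last octet = 50 AND mask = 0
Host part size = 2^6 - 1 = 63
Broadcast last octet = 0 OR 63 = 63

63


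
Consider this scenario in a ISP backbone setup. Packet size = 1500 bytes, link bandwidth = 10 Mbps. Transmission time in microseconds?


Given: packet = 1500 bytes, bandwidth = 10 Mbps
Packet in bits = 1500 * 8 = 12000 bits
Bandwidth = 10 * 10^6 = 10000000 bps
Time = 12000 / 10000000 seconds
Time in us = 12000 * 10^6 / 10000000 = 1200

1200


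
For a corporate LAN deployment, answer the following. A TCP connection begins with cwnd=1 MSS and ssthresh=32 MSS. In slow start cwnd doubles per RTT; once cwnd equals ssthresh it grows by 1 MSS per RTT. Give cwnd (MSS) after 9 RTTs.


RTT 0: cwnd = 1 MSS (initial)
RTT 1: cwnd = 2 MSS (slow start, doubled)
RTT 2: cwnd = 4 MSS (slow start, doubled)
RTT 3: cwnd = 8 MSS (slow start, doubled)
RTT 4: cwnd = 16 MSS (slow start, doubled)
RTT 5: cwnd = 32 MSS (slow start, doubled)
RTT 6: cwnd = 33 MSS (congestion avoidance, +1)
RTT 7: cwnd = 34 MSS (congestion avoidance, +1)
RTT 8: cwnd = 35 MSS (congestion avoidance, +1)
RTT 9: cwnd = 36 MSS (congestion avoidance, +1)

36


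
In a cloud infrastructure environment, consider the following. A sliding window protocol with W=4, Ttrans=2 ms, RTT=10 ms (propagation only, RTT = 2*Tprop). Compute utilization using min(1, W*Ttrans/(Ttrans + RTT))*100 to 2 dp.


Given: W = 4, Ttrans = 2 ms, RTT = 10 ms (= 2 * Tprop, Tprop = 5 ms)
Cycle time = Ttrans + RTT = 2 + 10 = 12 ms (first packet sent until its ACK returns)
W * Ttrans = 4 * 2 = 8 ms of sending per cycle
W * Ttrans / (Ttrans + RTT) = 8 / 12 = 0.666667
U = min(1, 0.666667) = 0.666667
U% = 66.67%

66.67


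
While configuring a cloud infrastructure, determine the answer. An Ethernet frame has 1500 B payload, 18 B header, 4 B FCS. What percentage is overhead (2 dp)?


Given: payload = 1500 B, header = 18 B, trailer = 4 B
Overhead bytes = header + trailer = 18 + 4 = 22
Total frame = payload + overhead = 1500 + 22 = 1522
Overhead % = 22 / 1522 * 100 = 1.4455% -> 1.45% (2 dp)

1.45


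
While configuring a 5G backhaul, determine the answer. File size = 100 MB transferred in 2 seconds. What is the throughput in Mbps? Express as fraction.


Given: file = 100 MB, time = 2 s
File in Mb = 100 * 8 = 800 Mb
Throughput = 800 / 2 Mbps
Throughput = 400 Mbps

400


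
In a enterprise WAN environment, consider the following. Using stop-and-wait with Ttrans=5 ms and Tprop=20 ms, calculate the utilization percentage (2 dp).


Given: Ttrans = 5 ms, Tprop = 20 ms
RTT = 2 * Tprop = 2 * 20 = 40 ms
U = Ttrans / (Ttrans + RTT)
U = 5 / (5 + 40)
U = 5 / 45 = 0.111111
U% = 11.11%

11.11


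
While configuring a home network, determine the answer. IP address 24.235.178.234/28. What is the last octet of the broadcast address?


Given: IP = 24.235.178.234, prefix = /28
Host bits = 32 - 28 = 4
Network last octet = 234 AND mask = 224
Host part size = 2^4 - 1 = 15
Broadcast last octet = 224 OR 15 = 239

239


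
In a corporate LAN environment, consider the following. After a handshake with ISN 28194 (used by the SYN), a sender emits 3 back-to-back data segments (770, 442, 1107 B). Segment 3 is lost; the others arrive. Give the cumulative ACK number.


SYN uses sequence number 28194; first data byte = ISN + 1 = 28195.
Segment 1: SEQ = 28195, len = 770 B, covers [28195, 28964]
Segment 2: SEQ = 28965, len = 442 B, covers [28965, 29406]
Segment 3: SEQ = 29407, len = 1107 B, covers [29407, 30513] [LOST]
In-order data received: bytes [28195, 29406] (segments 1..2).
Segment 3 missing -> gap begins at byte 29407.
Cumulative ACK = next expected in-order byte = 28195 + 770 + 442 = 29407

29407


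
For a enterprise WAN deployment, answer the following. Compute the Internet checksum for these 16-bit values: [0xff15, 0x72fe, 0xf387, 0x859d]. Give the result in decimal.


Given words: [0xff15, 0x72fe, 0xf387, 0x859d]
Step 1: Sum all words
Raw sum = 65301 + 29438 + 62343 + 34205 = 191287
Step 2: Fold carry: (60215 + 2) = 60217
One's complement = ~60217 & 0xFFFF = 5318

5318


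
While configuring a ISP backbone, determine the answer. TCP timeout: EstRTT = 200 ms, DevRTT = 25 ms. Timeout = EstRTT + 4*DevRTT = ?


Given: EstRTT = 200 ms, DevRTT = 25 ms
Timeout = EstRTT + 4 * DevRTT
4 * DevRTT = 4 * 25 = 100
Timeout = 200 + 100 = 300 ms

300


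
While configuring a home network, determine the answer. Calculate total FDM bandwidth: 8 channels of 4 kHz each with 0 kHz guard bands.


Given: 8 channels, 4 kHz each, guard = 0 kHz
Channel bandwidth = 8 * 4 = 32 kHz
Guard bands = 7 gaps * 0 kHz = 0 kHz
Total = 32 + 0 = 32 kHz

32


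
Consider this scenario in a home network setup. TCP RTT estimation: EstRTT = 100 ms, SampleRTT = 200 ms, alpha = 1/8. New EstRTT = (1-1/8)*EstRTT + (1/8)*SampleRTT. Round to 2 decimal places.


Given: EstRTT = 100 ms, SampleRTT = 200 ms, alpha = 1/8
New EstRTT = (1 - alpha) * EstRTT + alpha * SampleRTT
(7/8) * 100 = 87.5
(1/8) * 200 = 25
New EstRTT = 87.5 + 25 = 112.5 ms -> 112.50 ms (2 dp)

112.50


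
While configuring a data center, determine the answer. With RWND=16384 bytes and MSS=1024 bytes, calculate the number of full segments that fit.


Given: RWND = 16384 bytes, MSS = 1024 bytes
Full segments = floor(RWND / MSS)
Full segments = floor(16384 / 1024)
Full segments = floor(16.0) = 16

16


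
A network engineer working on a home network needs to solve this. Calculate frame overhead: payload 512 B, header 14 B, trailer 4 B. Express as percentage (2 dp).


Given: payload = 512 B, header = 14 B, trailer = 4 B
Overhead bytes = header + trailer = 14 + 4 = 18
Total frame = payload + overhead = 512 + 18 = 530
Overhead % = 18 / 530 * 100 = 3.3962% -> 3.40% (2 dp)

3.40


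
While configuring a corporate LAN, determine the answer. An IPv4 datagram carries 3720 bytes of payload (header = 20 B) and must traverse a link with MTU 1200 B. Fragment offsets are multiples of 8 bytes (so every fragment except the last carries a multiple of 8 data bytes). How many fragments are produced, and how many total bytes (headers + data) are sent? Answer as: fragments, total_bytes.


Max data per non-final fragment = floor((MTU - header)/8)*8 = floor((1200 - 20)/8)*8 = floor(1180/8)*8 = 1176 B
Final fragment needs no 8-byte alignment: it can carry up to MTU - header = 1180 B
Non-final fragments needed = ceil((payload - 1180) / 1176) = ceil(2540/1176) = ceil(2.1599) = 3
Number of fragments = 3 + 1 = 4
Fragment sizes (data): 3 * 1176 B + 192 B (last, 192 <= 1180 OK)
Total bytes sent = payload + n_frags * header = 3720 + 4*20 = 3720 + 80 = 3800 B

4, 3800


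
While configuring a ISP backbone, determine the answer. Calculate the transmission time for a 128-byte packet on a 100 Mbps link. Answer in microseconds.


Given: packet = 128 bytes, bandwidth = 100 Mbps
Packet in bits = 128 * 8 = 1024 bits
Bandwidth = 100 * 10^6 = 100000000 bps
Time = 1024 / 100000000 seconds
Time in us = 1024 * 10^6 / 100000000 = 10.24

10.24


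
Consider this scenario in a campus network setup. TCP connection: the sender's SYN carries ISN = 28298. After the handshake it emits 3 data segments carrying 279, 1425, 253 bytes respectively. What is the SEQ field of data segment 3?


The SYN occupies sequence number ISN = 28298, so the first data byte is ISN + 1 = 28299.
SEQ of data segment i = (ISN + 1) + sum of payload sizes of segments 1..i-1.
Segment 1: SEQ = 28299, payload = 279 bytes
Segment 2: SEQ = 28578, payload = 1425 bytes
Segment 3: SEQ = 30003, payload = 253 bytes
SEQ of segment 3 = 28299 + 279 + 1425 = 30003

30003


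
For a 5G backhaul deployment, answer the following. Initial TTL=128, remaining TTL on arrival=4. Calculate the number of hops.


Given: initial TTL = 128, received TTL = 4
Hops = initial TTL - received TTL
Hops = 128 - 4 = 124

124


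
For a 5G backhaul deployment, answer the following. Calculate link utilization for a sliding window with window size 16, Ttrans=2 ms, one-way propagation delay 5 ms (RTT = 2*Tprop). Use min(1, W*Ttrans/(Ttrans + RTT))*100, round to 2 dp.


Given: W = 16, Ttrans = 2 ms, RTT = 10 ms (= 2 * Tprop, Tprop = 5 ms)
Cycle time = Ttrans + RTT = 2 + 10 = 12 ms (first packet sent until its ACK returns)
W * Ttrans = 16 * 2 = 32 ms of sending per cycle
W * Ttrans / (Ttrans + RTT) = 32 / 12 = 2.666667
U = min(1, 2.666667) = 1.000000
U% = 100.00%

100.00


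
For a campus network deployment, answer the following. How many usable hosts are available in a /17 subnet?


Given: subnet mask /17
Host bits = 32 - 17 = 15
Total addresses = 2^15 = 32768
Usable hosts = 32768 - 2 (network + broadcast) = 32766

32766


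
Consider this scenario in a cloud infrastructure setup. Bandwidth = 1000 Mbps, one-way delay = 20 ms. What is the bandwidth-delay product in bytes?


Given: bandwidth = 1000 Mbps, delay = 20 ms
BDP in bits = 1000 * 10^6 * 20 / 1000
BDP in bits = 20000000
BDP in bytes = 20000000 / 8 = 2500000

2500000


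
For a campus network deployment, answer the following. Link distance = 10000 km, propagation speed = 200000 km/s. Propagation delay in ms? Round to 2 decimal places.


Given: distance = 10000 km, speed = 200000 km/s
Delay = distance / speed = 10000 / 200000 seconds
Delay in ms = 10000 * 1000 / 200000
Delay = 50.0000 ms
Rounded to 2 dp = 50.00 ms

50.00
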